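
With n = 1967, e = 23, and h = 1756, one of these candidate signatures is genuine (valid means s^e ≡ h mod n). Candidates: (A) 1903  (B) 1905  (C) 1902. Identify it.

A

Candidate A: Squares mod 1967: 1903^1≡1903, 1903^2≡162, 1903^4≡673, 1903^8≡519, 1903^16≡1849; 23 = 16 + 4 + 2 + 1, so 1903^23 ≡ 1849·673·162·1903 ≡ 1756 (mod 1967)
  → matches h = 1756
Candidate B: Squares mod 1967: 1905^1≡1905, 1905^2≡1877, 1905^4≡232, 1905^8≡715, 1905^16≡1772; 23 = 16 + 4 + 2 + 1, so 1905^23 ≡ 1772·232·1877·1905 ≡ 1646 (mod 1967)
Candidate C: Squares mod 1967: 1902^1≡1902, 1902^2≡291, 1902^4≡100, 1902^8≡165, 1902^16≡1654; 23 = 16 + 4 + 2 + 1, so 1902^23 ≡ 1654·100·291·1902 ≡ 38 (mod 1967)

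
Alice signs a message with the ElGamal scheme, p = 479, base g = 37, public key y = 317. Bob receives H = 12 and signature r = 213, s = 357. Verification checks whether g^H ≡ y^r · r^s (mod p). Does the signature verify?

does not verify

Left side g^H mod p:
37^12 mod 479 = 154
Right side y^r · r^s mod p:
317^213 mod 479 = 471
213^357 mod 479 = 27
471·27 = 12717 ≡ 263 (mod 479)
154 ≠ 263, so verification fails.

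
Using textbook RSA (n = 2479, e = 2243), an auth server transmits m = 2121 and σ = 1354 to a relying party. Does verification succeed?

σ^2243 mod 2479 = 1498
σ^2243 mod 2479 = 1498, but m = 2121.

fails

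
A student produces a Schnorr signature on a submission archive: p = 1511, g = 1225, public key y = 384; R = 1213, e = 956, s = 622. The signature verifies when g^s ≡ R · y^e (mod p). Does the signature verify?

does not verify

g^s mod p:
1225^2 = 1500625 ≡ 202
1225^4 ≡ 202^2 = 40804 ≡ 7
1225^8 ≡ 7^2 = 49
1225^16 ≡ 49^2 = 2401 ≡ 890
1225^32 ≡ 890^2 = 792100 ≡ 336
1225^64 ≡ 336^2 = 112896 ≡ 1082
1225^128 ≡ 1082^2 = 1170724 ≡ 1210
1225^256 ≡ 1210^2 = 1464100 ≡ 1452
1225^512 ≡ 1452^2 = 2108304 ≡ 459
622 = 512 + 64 + 32 + 8 + 4 + 2, so 1225^622 ≡ 459·1082·336·49·7·202 ≡ 179 (mod 1511)
R · y^e mod p:
384^2 = 147456 ≡ 889
384^4 ≡ 889^2 = 790321 ≡ 68
384^8 ≡ 68^2 = 4624 ≡ 91
384^16 ≡ 91^2 = 8281 ≡ 726
384^32 ≡ 726^2 = 527076 ≡ 1248
384^64 ≡ 1248^2 = 1557504 ≡ 1174
384^128 ≡ 1174^2 = 1378276 ≡ 244
384^256 ≡ 244^2 = 59536 ≡ 607
384^512 ≡ 607^2 = 368449 ≡ 1276
956 = 512 + 256 + 128 + 32 + 16 + 8 + 4, so 384^956 ≡ 1276·607·244·1248·726·91·68 ≡ 1297 (mod 1511)
1213·1297 = 1573261 ≡ 310 (mod 1511)
179 ≠ 310; the check fails.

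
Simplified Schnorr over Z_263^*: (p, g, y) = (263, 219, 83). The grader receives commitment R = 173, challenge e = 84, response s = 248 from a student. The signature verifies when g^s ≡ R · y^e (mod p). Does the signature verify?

verifies

g^s mod p:
219^2 = 47961 ≡ 95
219^4 ≡ 95^2 = 9025 ≡ 83
219^8 ≡ 83^2 = 6889 ≡ 51
219^16 ≡ 51^2 = 2601 ≡ 234
219^32 ≡ 234^2 = 54756 ≡ 52
219^64 ≡ 52^2 = 2704 ≡ 74
219^128 ≡ 74^2 = 5476 ≡ 216
248 = 128 + 64 + 32 + 16 + 8, so 219^248 ≡ 216·74·52·234·51 ≡ 33 (mod 263)
R · y^e mod p:
83^2 = 6889 ≡ 51
83^4 ≡ 51^2 = 2601 ≡ 234
83^8 ≡ 234^2 = 54756 ≡ 52
83^16 ≡ 52^2 = 2704 ≡ 74
83^32 ≡ 74^2 = 5476 ≡ 216
83^64 ≡ 216^2 = 46656 ≡ 105
84 = 64 + 16 + 4, so 83^84 ≡ 105·74·234 ≡ 61 (mod 263)
173·61 = 10553 ≡ 33 (mod 263)
33 ≡ 33 (mod 263); signature holds.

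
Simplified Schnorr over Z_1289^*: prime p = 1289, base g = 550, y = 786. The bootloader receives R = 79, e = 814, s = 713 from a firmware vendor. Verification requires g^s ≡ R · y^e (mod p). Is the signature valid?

invalid

g^s mod p:
550^2 = 302500 ≡ 874
550^4 ≡ 874^2 = 763876 ≡ 788
550^8 ≡ 788^2 = 620944 ≡ 935
550^16 ≡ 935^2 = 874225 ≡ 283
550^32 ≡ 283^2 = 80089 ≡ 171
550^64 ≡ 171^2 = 29241 ≡ 883
550^128 ≡ 883^2 = 779689 ≡ 1133
550^256 ≡ 1133^2 = 1283689 ≡ 1134
550^512 ≡ 1134^2 = 1285956 ≡ 823
713 = 512 + 128 + 64 + 8 + 1, so 550^713 ≡ 823·1133·883·935·550 ≡ 299 (mod 1289)
R · y^e mod p:
786^2 = 617796 ≡ 365
786^4 ≡ 365^2 = 133225 ≡ 458
786^8 ≡ 458^2 = 209764 ≡ 946
786^16 ≡ 946^2 = 894916 ≡ 350
786^32 ≡ 350^2 = 122500 ≡ 45
786^64 ≡ 45^2 = 2025 ≡ 736
786^128 ≡ 736^2 = 541696 ≡ 316
786^256 ≡ 316^2 = 99856 ≡ 603
786^512 ≡ 603^2 = 363609 ≡ 111
814 = 512 + 256 + 32 + 8 + 4 + 2, so 786^814 ≡ 111·603·45·946·458·365 ≡ 1092 (mod 1289)
79·1092 = 86268 ≡ 1194 (mod 1289)
299 ≠ 1194; the check fails.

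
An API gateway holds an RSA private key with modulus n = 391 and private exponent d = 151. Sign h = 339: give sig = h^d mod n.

h^2 ≡ 339^2 = 114921 ≡ 358
h^4 ≡ 358^2 = 128164 ≡ 307
h^8 ≡ 307^2 = 94249 ≡ 18
h^16 ≡ 18^2 = 324
h^32 ≡ 324^2 = 104976 ≡ 188
h^64 ≡ 188^2 = 35344 ≡ 154
h^128 ≡ 154^2 = 23716 ≡ 256
151 = 128 + 16 + 4 + 2 + 1, so h^151 ≡ 256·324·307·358·339 ≡ 373 (mod 391)

373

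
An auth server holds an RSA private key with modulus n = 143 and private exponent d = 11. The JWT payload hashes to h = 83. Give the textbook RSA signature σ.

Squares mod 143: h^1≡83, h^2≡25, h^4≡53, h^8≡92
11 = 8 + 2 + 1, so h^11 ≡ 92·25·83 ≡ 138 (mod 143)

138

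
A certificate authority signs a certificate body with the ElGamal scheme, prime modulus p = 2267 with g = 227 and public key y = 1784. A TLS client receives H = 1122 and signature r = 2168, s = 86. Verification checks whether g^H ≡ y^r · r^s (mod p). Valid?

no

Left side g^H mod p:
227^2 = 51529 ≡ 1655
227^4 ≡ 1655^2 = 2739025 ≡ 489
227^8 ≡ 489^2 = 239121 ≡ 1086
227^16 ≡ 1086^2 = 1179396 ≡ 556
227^32 ≡ 556^2 = 309136 ≡ 824
227^64 ≡ 824^2 = 678976 ≡ 1143
227^128 ≡ 1143^2 = 1306449 ≡ 657
227^256 ≡ 657^2 = 431649 ≡ 919
227^512 ≡ 919^2 = 844561 ≡ 1237
227^1024 ≡ 1237^2 = 1530169 ≡ 2211
1122 = 1024 + 64 + 32 + 2, so 227^1122 ≡ 2211·1143·824·1655 ≡ 2169 (mod 2267)
Right side y^r · r^s mod p:
1784^2 = 3182656 ≡ 2055
1784^4 ≡ 2055^2 = 4223025 ≡ 1871
1784^8 ≡ 1871^2 = 3500641 ≡ 393
1784^16 ≡ 393^2 = 154449 ≡ 293
1784^32 ≡ 293^2 = 85849 ≡ 1970
1784^64 ≡ 1970^2 = 3880900 ≡ 2063
1784^128 ≡ 2063^2 = 4255969 ≡ 810
1784^256 ≡ 810^2 = 656100 ≡ 937
1784^512 ≡ 937^2 = 877969 ≡ 640
1784^1024 ≡ 640^2 = 409600 ≡ 1540
1784^2048 ≡ 1540^2 = 2371600 ≡ 318
2168 = 2048 + 64 + 32 + 16 + 8, so 1784^2168 ≡ 318·2063·1970·293·393 ≡ 915 (mod 2267)
2168^2 = 4700224 ≡ 733
2168^4 ≡ 733^2 = 537289 ≡ 10
2168^8 ≡ 10^2 = 100
2168^16 ≡ 100^2 = 10000 ≡ 932
2168^32 ≡ 932^2 = 868624 ≡ 363
2168^64 ≡ 363^2 = 131769 ≡ 283
86 = 64 + 16 + 4 + 2, so 2168^86 ≡ 283·932·10·733 ≡ 2142 (mod 2267)
915·2142 = 1959930 ≡ 1242 (mod 2267)
2169 ≠ 1242, so verification fails.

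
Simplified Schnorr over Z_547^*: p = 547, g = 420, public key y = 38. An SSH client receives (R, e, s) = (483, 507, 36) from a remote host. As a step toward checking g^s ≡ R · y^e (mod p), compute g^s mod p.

420^2 = 176400 ≡ 266
420^4 ≡ 266^2 = 70756 ≡ 193
420^8 ≡ 193^2 = 37249 ≡ 53
420^16 ≡ 53^2 = 2809 ≡ 74
420^32 ≡ 74^2 = 5476 ≡ 6
36 = 32 + 4, so 420^36 ≡ 6·193 ≡ 64 (mod 547)

64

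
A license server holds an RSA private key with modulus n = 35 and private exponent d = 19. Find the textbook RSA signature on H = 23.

2

H^2 ≡ 23^2 = 529 ≡ 4
H^4 ≡ 4^2 = 16
H^8 ≡ 16^2 = 256 ≡ 11
H^16 ≡ 11^2 = 121 ≡ 16
19 = 16 + 2 + 1, so H^19 ≡ 16·4·23 ≡ 2 (mod 35)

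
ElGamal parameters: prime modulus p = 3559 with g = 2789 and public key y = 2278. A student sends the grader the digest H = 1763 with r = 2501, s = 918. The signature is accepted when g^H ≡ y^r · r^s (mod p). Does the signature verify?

does not verify

Left side g^H mod p:
2789^2 = 7778521 ≡ 2106
2789^4 ≡ 2106^2 = 4435236 ≡ 722
2789^8 ≡ 722^2 = 521284 ≡ 1670
2789^16 ≡ 1670^2 = 2788900 ≡ 2203
2789^32 ≡ 2203^2 = 4853209 ≡ 2292
2789^64 ≡ 2292^2 = 5253264 ≡ 180
2789^128 ≡ 180^2 = 32400 ≡ 369
2789^256 ≡ 369^2 = 136161 ≡ 919
2789^512 ≡ 919^2 = 844561 ≡ 1078
2789^1024 ≡ 1078^2 = 1162084 ≡ 1850
1763 = 1024 + 512 + 128 + 64 + 32 + 2 + 1, so 2789^1763 ≡ 1850·1078·369·180·2292·2106·2789 ≡ 895 (mod 3559)
Right side y^r · r^s mod p:
2278^2 = 5189284 ≡ 262
2278^4 ≡ 262^2 = 68644 ≡ 1023
2278^8 ≡ 1023^2 = 1046529 ≡ 183
2278^16 ≡ 183^2 = 33489 ≡ 1458
2278^32 ≡ 1458^2 = 2125764 ≡ 1041
2278^64 ≡ 1041^2 = 1083681 ≡ 1745
2278^128 ≡ 1745^2 = 3045025 ≡ 2080
2278^256 ≡ 2080^2 = 4326400 ≡ 2215
2278^512 ≡ 2215^2 = 4906225 ≡ 1923
2278^1024 ≡ 1923^2 = 3697929 ≡ 128
2278^2048 ≡ 128^2 = 16384 ≡ 2148
2501 = 2048 + 256 + 128 + 64 + 4 + 1, so 2278^2501 ≡ 2148·2215·2080·1745·1023·2278 ≡ 1355 (mod 3559)
2501^2 = 6255001 ≡ 1838
2501^4 ≡ 1838^2 = 3378244 ≡ 753
2501^8 ≡ 753^2 = 567009 ≡ 1128
2501^16 ≡ 1128^2 = 1272384 ≡ 1821
2501^32 ≡ 1821^2 = 3316041 ≡ 2612
2501^64 ≡ 2612^2 = 6822544 ≡ 3500
2501^128 ≡ 3500^2 = 12250000 ≡ 3481
2501^256 ≡ 3481^2 = 12117361 ≡ 2525
2501^512 ≡ 2525^2 = 6375625 ≡ 1456
918 = 512 + 256 + 128 + 16 + 4 + 2, so 2501^918 ≡ 1456·2525·3481·1821·753·1838 ≡ 936 (mod 3559)
1355·936 = 1268280 ≡ 1276 (mod 3559)
895 ≠ 1276, so verification fails.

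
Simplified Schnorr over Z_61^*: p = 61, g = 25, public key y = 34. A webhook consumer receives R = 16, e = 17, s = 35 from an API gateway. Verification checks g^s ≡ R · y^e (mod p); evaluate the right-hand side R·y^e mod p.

Squares mod 61: 34^1≡34, 34^2≡58, 34^4≡9, 34^8≡20, 34^16≡34
17 = 16 + 1, so 34^17 ≡ 34·34 ≡ 58 (mod 61)
R · y^e ≡ 16·58 = 928 ≡ 13 (mod 61)

13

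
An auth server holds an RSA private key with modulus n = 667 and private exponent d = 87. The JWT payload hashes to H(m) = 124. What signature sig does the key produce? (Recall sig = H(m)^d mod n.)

570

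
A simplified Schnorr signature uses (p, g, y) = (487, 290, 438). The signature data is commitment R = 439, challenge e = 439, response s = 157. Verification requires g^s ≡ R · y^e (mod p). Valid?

g^s mod p:
Squares mod 487: 290^1≡290, 290^2≡336, 290^4≡399, 290^8≡439, 290^16≡356, 290^32≡116, 290^64≡307, 290^128≡258
157 = 128 + 16 + 8 + 4 + 1, so 290^157 ≡ 258·356·439·399·290 ≡ 456 (mod 487)
R · y^e mod p:
Squares mod 487: 438^1≡438, 438^2≡453, 438^4≡182, 438^8≡8, 438^16≡64, 438^32≡200, 438^64≡66, 438^128≡460, 438^256≡242
439 = 256 + 128 + 32 + 16 + 4 + 2 + 1, so 438^439 ≡ 242·460·200·64·182·453·438 ≡ 469 (mod 487)
439·469 = 205891 ≡ 377 (mod 487)
456 ≠ 377; the check fails.

no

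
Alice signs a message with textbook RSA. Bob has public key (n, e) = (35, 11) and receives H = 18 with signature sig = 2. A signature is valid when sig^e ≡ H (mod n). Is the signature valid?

valid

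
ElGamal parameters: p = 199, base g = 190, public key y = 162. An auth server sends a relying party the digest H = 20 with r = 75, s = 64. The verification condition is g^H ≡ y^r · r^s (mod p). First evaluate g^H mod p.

184

190^2 = 36100 ≡ 81
190^4 ≡ 81^2 = 6561 ≡ 193
190^8 ≡ 193^2 = 37249 ≡ 36
190^16 ≡ 36^2 = 1296 ≡ 102
20 = 16 + 4, so 190^20 ≡ 102·193 ≡ 184 (mod 199)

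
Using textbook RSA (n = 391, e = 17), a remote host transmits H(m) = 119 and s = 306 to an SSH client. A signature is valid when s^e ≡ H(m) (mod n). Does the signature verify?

Squares mod 391: s^1≡306, s^2≡187, s^4≡170, s^8≡357, s^16≡374
17 = 16 + 1, so s^17 ≡ 374·306 ≡ 272 (mod 391)
272 ≠ 119, so verification fails.

does not verify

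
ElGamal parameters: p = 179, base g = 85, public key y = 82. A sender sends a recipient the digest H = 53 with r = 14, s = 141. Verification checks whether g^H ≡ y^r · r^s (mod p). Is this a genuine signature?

Left side g^H mod p:
85^2 = 7225 ≡ 65
85^4 ≡ 65^2 = 4225 ≡ 108
85^8 ≡ 108^2 = 11664 ≡ 29
85^16 ≡ 29^2 = 841 ≡ 125
85^32 ≡ 125^2 = 15625 ≡ 52
53 = 32 + 16 + 4 + 1, so 85^53 ≡ 52·125·108·85 ≡ 171 (mod 179)
Right side y^r · r^s mod p:
82^2 = 6724 ≡ 101
82^4 ≡ 101^2 = 10201 ≡ 177
82^8 ≡ 177^2 = 31329 ≡ 4
14 = 8 + 4 + 2, so 82^14 ≡ 4·177·101 ≡ 87 (mod 179)
14^2 = 196 ≡ 17
14^4 ≡ 17^2 = 289 ≡ 110
14^8 ≡ 110^2 = 12100 ≡ 107
14^16 ≡ 107^2 = 11449 ≡ 172
14^32 ≡ 172^2 = 29584 ≡ 49
14^64 ≡ 49^2 = 2401 ≡ 74
14^128 ≡ 74^2 = 5476 ≡ 106
141 = 128 + 8 + 4 + 1, so 14^141 ≡ 106·107·110·14 ≡ 39 (mod 179)
87·39 = 3393 ≡ 171 (mod 179)
171 ≡ 171 (mod 179), so the signature is genuine.

genuine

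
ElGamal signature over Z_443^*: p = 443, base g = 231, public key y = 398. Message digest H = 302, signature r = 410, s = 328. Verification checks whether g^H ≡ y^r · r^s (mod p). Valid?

yes

Left side g^H mod p:
Squares mod 443: 231^1≡231, 231^2≡201, 231^4≡88, 231^8≡213, 231^16≡183, 231^32≡264, 231^64≡145, 231^128≡204, 231^256≡417
302 = 256 + 32 + 8 + 4 + 2, so 231^302 ≡ 417·264·213·88·201 ≡ 237 (mod 443)
Right side y^r · r^s mod p:
Squares mod 443: 398^1≡398, 398^2≡253, 398^4≡217, 398^8≡131, 398^16≡327, 398^32≡166, 398^64≡90, 398^128≡126, 398^256≡371
410 = 256 + 128 + 16 + 8 + 2, so 398^410 ≡ 371·126·327·131·253 ≡ 435 (mod 443)
Squares mod 443: 410^1≡410, 410^2≡203, 410^4≡10, 410^8≡100, 410^16≡254, 410^32≡281, 410^64≡107, 410^128≡374, 410^256≡331
328 = 256 + 64 + 8, so 410^328 ≡ 331·107·100 ≡ 358 (mod 443)
435·358 = 155730 ≡ 237 (mod 443)
237 ≡ 237 (mod 443), so the signature is genuine.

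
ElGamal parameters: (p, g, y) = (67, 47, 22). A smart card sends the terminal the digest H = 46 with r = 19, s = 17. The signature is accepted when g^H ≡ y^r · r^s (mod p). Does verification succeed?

Left side g^H mod p:
47^2 = 2209 ≡ 65
47^4 ≡ 65^2 = 4225 ≡ 4
47^8 ≡ 4^2 = 16
47^16 ≡ 16^2 = 256 ≡ 55
47^32 ≡ 55^2 = 3025 ≡ 10
46 = 32 + 8 + 4 + 2, so 47^46 ≡ 10·16·4·65 ≡ 60 (mod 67)
Right side y^r · r^s mod p:
22^2 = 484 ≡ 15
22^4 ≡ 15^2 = 225 ≡ 24
22^8 ≡ 24^2 = 576 ≡ 40
22^16 ≡ 40^2 = 1600 ≡ 59
19 = 16 + 2 + 1, so 22^19 ≡ 59·15·22 ≡ 40 (mod 67)
19^2 = 361 ≡ 26
19^4 ≡ 26^2 = 676 ≡ 6
19^8 ≡ 6^2 = 36
19^16 ≡ 36^2 = 1296 ≡ 23
17 = 16 + 1, so 19^17 ≡ 23·19 ≡ 35 (mod 67)
40·35 = 1400 ≡ 60 (mod 67)
60 ≡ 60 (mod 67), so the signature is genuine.

passes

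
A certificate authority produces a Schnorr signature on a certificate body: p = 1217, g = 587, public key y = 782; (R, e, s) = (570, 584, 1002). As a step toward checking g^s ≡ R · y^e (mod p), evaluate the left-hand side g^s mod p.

644

Squares mod 1217: 587^1≡587, 587^2≡158, 587^4≡624, 587^8≡1153, 587^16≡445, 587^32≡871, 587^64≡450, 587^128≡478, 587^256≡905, 587^512≡1201
1002 = 512 + 256 + 128 + 64 + 32 + 8 + 2, so 587^1002 ≡ 1201·905·478·450·871·1153·158 ≡ 644 (mod 1217)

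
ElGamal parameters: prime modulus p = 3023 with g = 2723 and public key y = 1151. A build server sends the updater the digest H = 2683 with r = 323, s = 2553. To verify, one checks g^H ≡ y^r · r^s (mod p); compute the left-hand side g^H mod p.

1921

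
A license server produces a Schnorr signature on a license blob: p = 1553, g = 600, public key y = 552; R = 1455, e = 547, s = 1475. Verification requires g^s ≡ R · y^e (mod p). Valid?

yes

g^s mod p:
600^2 = 360000 ≡ 1257
600^4 ≡ 1257^2 = 1580049 ≡ 648
600^8 ≡ 648^2 = 419904 ≡ 594
600^16 ≡ 594^2 = 352836 ≡ 305
600^32 ≡ 305^2 = 93025 ≡ 1398
600^64 ≡ 1398^2 = 1954404 ≡ 730
600^128 ≡ 730^2 = 532900 ≡ 221
600^256 ≡ 221^2 = 48841 ≡ 698
600^512 ≡ 698^2 = 487204 ≡ 1115
600^1024 ≡ 1115^2 = 1243225 ≡ 825
1475 = 1024 + 256 + 128 + 64 + 2 + 1, so 600^1475 ≡ 825·698·221·730·1257·600 ≡ 1329 (mod 1553)
R · y^e mod p:
552^2 = 304704 ≡ 316
552^4 ≡ 316^2 = 99856 ≡ 464
552^8 ≡ 464^2 = 215296 ≡ 982
552^16 ≡ 982^2 = 964324 ≡ 1464
552^32 ≡ 1464^2 = 2143296 ≡ 156
552^64 ≡ 156^2 = 24336 ≡ 1041
552^128 ≡ 1041^2 = 1083681 ≡ 1240
552^256 ≡ 1240^2 = 1537600 ≡ 130
552^512 ≡ 130^2 = 16900 ≡ 1370
547 = 512 + 32 + 2 + 1, so 552^547 ≡ 1370·156·316·552 ≡ 446 (mod 1553)
1455·446 = 648930 ≡ 1329 (mod 1553)
1329 ≡ 1329 (mod 1553); signature holds.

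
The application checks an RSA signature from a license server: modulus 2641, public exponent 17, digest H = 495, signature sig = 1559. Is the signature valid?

sig^2 ≡ 1559^2 = 2430481 ≡ 761
sig^4 ≡ 761^2 = 579121 ≡ 742
sig^8 ≡ 742^2 = 550564 ≡ 1236
sig^16 ≡ 1236^2 = 1527696 ≡ 1198
17 = 16 + 1, so sig^17 ≡ 1198·1559 ≡ 495 (mod 2641)
495 = H, so the signature checks out.

valid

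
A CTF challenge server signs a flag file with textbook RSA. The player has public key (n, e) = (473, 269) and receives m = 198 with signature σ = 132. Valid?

σ^2 ≡ 132^2 = 17424 ≡ 396
σ^4 ≡ 396^2 = 156816 ≡ 253
σ^8 ≡ 253^2 = 64009 ≡ 154
σ^16 ≡ 154^2 = 23716 ≡ 66
σ^32 ≡ 66^2 = 4356 ≡ 99
σ^64 ≡ 99^2 = 9801 ≡ 341
σ^128 ≡ 341^2 = 116281 ≡ 396
σ^256 ≡ 396^2 = 156816 ≡ 253
269 = 256 + 8 + 4 + 1, so σ^269 ≡ 253·154·253·132 ≡ 198 (mod 473)
σ^269 mod 473 = 198 matches m.

yes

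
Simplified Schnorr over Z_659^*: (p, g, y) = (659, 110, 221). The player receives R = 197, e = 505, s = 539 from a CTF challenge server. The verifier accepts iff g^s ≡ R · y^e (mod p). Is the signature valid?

valid

g^s mod p:
Squares mod 659: 110^1≡110, 110^2≡238, 110^4≡629, 110^8≡241, 110^16≡89, 110^32≡13, 110^64≡169, 110^128≡224, 110^256≡92, 110^512≡556
539 = 512 + 16 + 8 + 2 + 1, so 110^539 ≡ 556·89·241·238·110 ≡ 136 (mod 659)
R · y^e mod p:
Squares mod 659: 221^1≡221, 221^2≡75, 221^4≡353, 221^8≡58, 221^16≡69, 221^32≡148, 221^64≡157, 221^128≡266, 221^256≡243
505 = 256 + 128 + 64 + 32 + 16 + 8 + 1, so 221^505 ≡ 243·266·157·148·69·58·221 ≡ 653 (mod 659)
197·653 = 128641 ≡ 136 (mod 659)
136 ≡ 136 (mod 659); signature holds.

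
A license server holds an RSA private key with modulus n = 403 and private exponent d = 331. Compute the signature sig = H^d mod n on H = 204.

204

H^2 ≡ 204^2 = 41616 ≡ 107
H^4 ≡ 107^2 = 11449 ≡ 165
H^8 ≡ 165^2 = 27225 ≡ 224
H^16 ≡ 224^2 = 50176 ≡ 204
H^32 ≡ 204^2 = 41616 ≡ 107
H^64 ≡ 107^2 = 11449 ≡ 165
H^128 ≡ 165^2 = 27225 ≡ 224
H^256 ≡ 224^2 = 50176 ≡ 204
331 = 256 + 64 + 8 + 2 + 1, so H^331 ≡ 204·165·224·107·204 ≡ 204 (mod 403)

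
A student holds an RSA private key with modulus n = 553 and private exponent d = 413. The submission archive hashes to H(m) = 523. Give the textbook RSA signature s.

(H(m))^413 mod 553 = 269

269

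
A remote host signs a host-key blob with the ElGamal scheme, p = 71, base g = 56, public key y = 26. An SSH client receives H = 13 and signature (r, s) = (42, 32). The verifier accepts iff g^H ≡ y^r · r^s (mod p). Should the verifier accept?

reject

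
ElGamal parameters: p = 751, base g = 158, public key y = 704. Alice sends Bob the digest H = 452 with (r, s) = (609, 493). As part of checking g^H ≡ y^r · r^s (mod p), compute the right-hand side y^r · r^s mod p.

650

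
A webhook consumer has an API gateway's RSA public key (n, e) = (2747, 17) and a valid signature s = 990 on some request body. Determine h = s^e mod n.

s^2 ≡ 990^2 = 980100 ≡ 2168
s^4 ≡ 2168^2 = 4700224 ≡ 107
s^8 ≡ 107^2 = 11449 ≡ 461
s^16 ≡ 461^2 = 212521 ≡ 1002
17 = 16 + 1, so s^17 ≡ 1002·990 ≡ 313 (mod 2747)

313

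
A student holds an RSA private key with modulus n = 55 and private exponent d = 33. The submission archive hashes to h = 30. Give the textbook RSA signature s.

h^33 mod 55 = 50

50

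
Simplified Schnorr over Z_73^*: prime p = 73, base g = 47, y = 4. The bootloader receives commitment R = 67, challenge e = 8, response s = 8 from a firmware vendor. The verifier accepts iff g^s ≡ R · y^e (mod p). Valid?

no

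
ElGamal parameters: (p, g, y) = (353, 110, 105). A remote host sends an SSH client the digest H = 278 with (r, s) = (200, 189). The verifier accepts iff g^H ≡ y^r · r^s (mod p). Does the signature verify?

Left side g^H mod p:
Squares mod 353: 110^1≡110, 110^2≡98, 110^4≡73, 110^8≡34, 110^16≡97, 110^32≡231, 110^64≡58, 110^128≡187, 110^256≡22
278 = 256 + 16 + 4 + 2, so 110^278 ≡ 22·97·73·98 ≡ 92 (mod 353)
Right side y^r · r^s mod p:
Squares mod 353: 105^1≡105, 105^2≡82, 105^4≡17, 105^8≡289, 105^16≡213, 105^32≡185, 105^64≡337, 105^128≡256
200 = 128 + 64 + 8, so 105^200 ≡ 256·337·289 ≡ 218 (mod 353)
Squares mod 353: 200^1≡200, 200^2≡111, 200^4≡319, 200^8≡97, 200^16≡231, 200^32≡58, 200^64≡187, 200^128≡22
189 = 128 + 32 + 16 + 8 + 4 + 1, so 200^189 ≡ 22·58·231·97·319·200 ≡ 157 (mod 353)
218·157 = 34226 ≡ 338 (mod 353)
92 ≠ 338, so verification fails.

does not verify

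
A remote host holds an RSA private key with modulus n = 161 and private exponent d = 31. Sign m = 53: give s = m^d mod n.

130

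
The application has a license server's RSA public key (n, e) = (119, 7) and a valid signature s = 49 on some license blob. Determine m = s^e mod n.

s^2 ≡ 49^2 = 2401 ≡ 21
s^4 ≡ 21^2 = 441 ≡ 84
7 = 4 + 2 + 1, so s^7 ≡ 84·21·49 ≡ 42 (mod 119)

42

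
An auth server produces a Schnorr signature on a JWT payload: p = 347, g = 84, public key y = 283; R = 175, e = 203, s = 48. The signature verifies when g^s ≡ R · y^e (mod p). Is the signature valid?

valid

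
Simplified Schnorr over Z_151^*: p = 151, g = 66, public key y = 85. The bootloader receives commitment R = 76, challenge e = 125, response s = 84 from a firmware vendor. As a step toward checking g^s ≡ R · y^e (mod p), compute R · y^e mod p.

Squares mod 151: 85^1≡85, 85^2≡128, 85^4≡76, 85^8≡38, 85^16≡85, 85^32≡128, 85^64≡76
125 = 64 + 32 + 16 + 8 + 4 + 1, so 85^125 ≡ 76·128·85·38·76·85 ≡ 118 (mod 151)
R · y^e ≡ 76·118 = 8968 ≡ 59 (mod 151)

59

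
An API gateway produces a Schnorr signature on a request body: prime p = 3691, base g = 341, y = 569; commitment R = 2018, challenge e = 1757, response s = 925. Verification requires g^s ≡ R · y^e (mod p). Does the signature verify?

does not verify

g^s mod p:
Squares mod 3691: 341^1≡341, 341^2≡1860, 341^4≡1133, 341^8≡2912, 341^16≡1517, 341^32≡1796, 341^64≡3373, 341^128≡1467, 341^256≡236, 341^512≡331
925 = 512 + 256 + 128 + 16 + 8 + 4 + 1, so 341^925 ≡ 331·236·1467·1517·2912·1133·341 ≡ 3362 (mod 3691)
R · y^e mod p:
Squares mod 3691: 569^1≡569, 569^2≡2644, 569^4≡3673, 569^8≡324, 569^16≡1628, 569^32≡246, 569^64≡1460, 569^128≡1893, 569^256≡3179, 569^512≡83, 569^1024≡3198
1757 = 1024 + 512 + 128 + 64 + 16 + 8 + 4 + 1, so 569^1757 ≡ 3198·83·1893·1460·1628·324·3673·569 ≡ 964 (mod 3691)
2018·964 = 1945352 ≡ 195 (mod 3691)
3362 ≠ 195; the check fails.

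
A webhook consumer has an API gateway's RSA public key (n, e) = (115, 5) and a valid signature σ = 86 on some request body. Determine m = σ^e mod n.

Squares mod 115: σ^1≡86, σ^2≡36, σ^4≡31
5 = 4 + 1, so σ^5 ≡ 31·86 ≡ 21 (mod 115)

21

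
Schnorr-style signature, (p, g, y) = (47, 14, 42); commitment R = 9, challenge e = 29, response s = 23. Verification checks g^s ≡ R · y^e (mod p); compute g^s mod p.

Squares mod 47: 14^1≡14, 14^2≡8, 14^4≡17, 14^8≡7, 14^16≡2
23 = 16 + 4 + 2 + 1, so 14^23 ≡ 2·17·8·14 ≡ 1 (mod 47)

1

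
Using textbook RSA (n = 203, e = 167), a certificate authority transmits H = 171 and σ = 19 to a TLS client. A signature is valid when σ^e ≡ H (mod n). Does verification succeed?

passes

σ^2 ≡ 19^2 = 361 ≡ 158
σ^4 ≡ 158^2 = 24964 ≡ 198
σ^8 ≡ 198^2 = 39204 ≡ 25
σ^16 ≡ 25^2 = 625 ≡ 16
σ^32 ≡ 16^2 = 256 ≡ 53
σ^64 ≡ 53^2 = 2809 ≡ 170
σ^128 ≡ 170^2 = 28900 ≡ 74
167 = 128 + 32 + 4 + 2 + 1, so σ^167 ≡ 74·53·198·158·19 ≡ 171 (mod 203)
Since 171 equals the digest 171, verification succeeds.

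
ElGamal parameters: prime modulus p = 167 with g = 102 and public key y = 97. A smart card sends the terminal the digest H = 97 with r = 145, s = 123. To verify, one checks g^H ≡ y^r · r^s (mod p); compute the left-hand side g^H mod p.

71

Squares mod 167: 102^1≡102, 102^2≡50, 102^4≡162, 102^8≡25, 102^16≡124, 102^32≡12, 102^64≡144
97 = 64 + 32 + 1, so 102^97 ≡ 144·12·102 ≡ 71 (mod 167)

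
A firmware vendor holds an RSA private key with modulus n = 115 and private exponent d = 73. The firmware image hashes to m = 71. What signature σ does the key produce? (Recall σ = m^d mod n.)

36

m^73 mod 115 = 36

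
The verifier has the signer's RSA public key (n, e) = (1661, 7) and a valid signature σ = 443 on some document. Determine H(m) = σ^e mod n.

1032

σ^2 ≡ 443^2 = 196249 ≡ 251
σ^4 ≡ 251^2 = 63001 ≡ 1544
7 = 4 + 2 + 1, so σ^7 ≡ 1544·251·443 ≡ 1032 (mod 1661)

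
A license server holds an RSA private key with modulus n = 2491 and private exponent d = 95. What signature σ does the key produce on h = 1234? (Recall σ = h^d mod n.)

h^95 mod 2491 = 1070

1070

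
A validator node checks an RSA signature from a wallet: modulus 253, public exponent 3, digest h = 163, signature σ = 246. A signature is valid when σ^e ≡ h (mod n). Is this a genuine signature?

σ^2 ≡ 246^2 = 60516 ≡ 49
3 = 2 + 1, so σ^3 ≡ 49·246 ≡ 163 (mod 253)
163 = h, so the signature checks out.

genuine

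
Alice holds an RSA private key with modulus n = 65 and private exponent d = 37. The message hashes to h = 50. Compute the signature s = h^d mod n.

h^2 ≡ 50^2 = 2500 ≡ 30
h^4 ≡ 30^2 = 900 ≡ 55
h^8 ≡ 55^2 = 3025 ≡ 35
h^16 ≡ 35^2 = 1225 ≡ 55
h^32 ≡ 55^2 = 3025 ≡ 35
37 = 32 + 4 + 1, so h^37 ≡ 35·55·50 ≡ 50 (mod 65)

50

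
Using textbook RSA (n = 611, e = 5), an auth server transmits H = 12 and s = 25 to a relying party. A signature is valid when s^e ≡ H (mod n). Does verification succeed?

s^2 ≡ 25^2 = 625 ≡ 14
s^4 ≡ 14^2 = 196
5 = 4 + 1, so s^5 ≡ 196·25 ≡ 12 (mod 611)
Since 12 equals the digest 12, verification succeeds.

passes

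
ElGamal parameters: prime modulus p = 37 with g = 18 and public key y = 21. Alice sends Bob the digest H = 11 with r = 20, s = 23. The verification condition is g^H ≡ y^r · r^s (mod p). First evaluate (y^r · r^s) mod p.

21^2 = 441 ≡ 34
21^4 ≡ 34^2 = 1156 ≡ 9
21^8 ≡ 9^2 = 81 ≡ 7
21^16 ≡ 7^2 = 49 ≡ 12
20 = 16 + 4, so 21^20 ≡ 12·9 ≡ 34 (mod 37)
20^2 = 400 ≡ 30
20^4 ≡ 30^2 = 900 ≡ 12
20^8 ≡ 12^2 = 144 ≡ 33
20^16 ≡ 33^2 = 1089 ≡ 16
23 = 16 + 4 + 2 + 1, so 20^23 ≡ 16·12·30·20 ≡ 19 (mod 37)
y^r · r^s ≡ 34·19 = 646 ≡ 17 (mod 37)

17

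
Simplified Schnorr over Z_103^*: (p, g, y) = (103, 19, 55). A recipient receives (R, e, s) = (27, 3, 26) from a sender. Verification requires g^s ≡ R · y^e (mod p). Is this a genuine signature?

forged

g^s mod p:
19^2 = 361 ≡ 52
19^4 ≡ 52^2 = 2704 ≡ 26
19^8 ≡ 26^2 = 676 ≡ 58
19^16 ≡ 58^2 = 3364 ≡ 68
26 = 16 + 8 + 2, so 19^26 ≡ 68·58·52 ≡ 15 (mod 103)
R · y^e mod p:
55^2 = 3025 ≡ 38
3 = 2 + 1, so 55^3 ≡ 38·55 ≡ 30 (mod 103)
27·30 = 810 ≡ 89 (mod 103)
15 ≠ 89; the check fails.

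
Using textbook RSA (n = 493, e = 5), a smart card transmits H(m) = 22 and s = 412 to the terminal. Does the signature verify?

s^2 ≡ 412^2 = 169744 ≡ 152
s^4 ≡ 152^2 = 23104 ≡ 426
5 = 4 + 1, so s^5 ≡ 426·412 ≡ 4 (mod 493)
The recovered value 4 does not match the digest 22.

does not verify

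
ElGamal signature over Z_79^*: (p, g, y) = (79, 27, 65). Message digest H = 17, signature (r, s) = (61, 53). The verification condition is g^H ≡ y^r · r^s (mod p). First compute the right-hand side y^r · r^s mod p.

71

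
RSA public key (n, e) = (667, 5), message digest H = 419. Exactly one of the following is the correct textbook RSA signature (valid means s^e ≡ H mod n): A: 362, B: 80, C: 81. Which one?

Candidate A: Squares mod 667: 362^1≡362, 362^2≡312, 362^4≡629; 5 = 4 + 1, so 362^5 ≡ 629·362 ≡ 251 (mod 667)
Candidate B: Squares mod 667: 80^1≡80, 80^2≡397, 80^4≡197; 5 = 4 + 1, so 80^5 ≡ 197·80 ≡ 419 (mod 667)
  → matches H = 419
Candidate C: Squares mod 667: 81^1≡81, 81^2≡558, 81^4≡542; 5 = 4 + 1, so 81^5 ≡ 542·81 ≡ 547 (mod 667)

B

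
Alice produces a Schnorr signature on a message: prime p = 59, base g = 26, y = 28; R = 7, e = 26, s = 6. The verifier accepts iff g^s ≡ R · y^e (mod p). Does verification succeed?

g^s mod p:
26^2 = 676 ≡ 27
26^4 ≡ 27^2 = 729 ≡ 21
6 = 4 + 2, so 26^6 ≡ 21·27 ≡ 36 (mod 59)
R · y^e mod p:
28^2 = 784 ≡ 17
28^4 ≡ 17^2 = 289 ≡ 53
28^8 ≡ 53^2 = 2809 ≡ 36
28^16 ≡ 36^2 = 1296 ≡ 57
26 = 16 + 8 + 2, so 28^26 ≡ 57·36·17 ≡ 15 (mod 59)
7·15 = 105 ≡ 46 (mod 59)
36 ≠ 46; the check fails.

fails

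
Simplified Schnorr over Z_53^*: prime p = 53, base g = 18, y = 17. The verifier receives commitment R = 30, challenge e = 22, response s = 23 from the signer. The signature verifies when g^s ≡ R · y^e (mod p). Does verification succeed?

g^s mod p:
18^23 mod 53 = 26
R · y^e mod p:
17^22 mod 53 = 15
30·15 = 450 ≡ 26 (mod 53)
26 ≡ 26 (mod 53); signature holds.

passes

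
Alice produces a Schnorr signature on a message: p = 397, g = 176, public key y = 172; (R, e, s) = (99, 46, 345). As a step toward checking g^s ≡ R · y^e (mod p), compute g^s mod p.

234

Squares mod 397: 176^1≡176, 176^2≡10, 176^4≡100, 176^8≡75, 176^16≡67, 176^32≡122, 176^64≡195, 176^128≡310, 176^256≡26
345 = 256 + 64 + 16 + 8 + 1, so 176^345 ≡ 26·195·67·75·176 ≡ 234 (mod 397)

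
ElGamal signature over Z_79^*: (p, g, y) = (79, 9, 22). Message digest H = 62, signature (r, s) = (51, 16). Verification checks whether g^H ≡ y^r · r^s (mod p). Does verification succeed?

Left side g^H mod p:
9^62 mod 79 = 25
Right side y^r · r^s mod p:
22^51 mod 79 = 18
51^16 mod 79 = 76
18·76 = 1368 ≡ 25 (mod 79)
25 ≡ 25 (mod 79), so the signature is genuine.

passes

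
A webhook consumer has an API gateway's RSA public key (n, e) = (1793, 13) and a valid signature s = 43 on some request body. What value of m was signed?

582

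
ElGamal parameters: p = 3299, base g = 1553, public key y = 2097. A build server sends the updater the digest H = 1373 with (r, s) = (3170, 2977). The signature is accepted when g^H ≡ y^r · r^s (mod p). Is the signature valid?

valid

Left side g^H mod p:
1553^1373 mod 3299 = 183
Right side y^r · r^s mod p:
2097^3170 mod 3299 = 2652
3170^2977 mod 3299 = 2437
2652·2437 = 6462924 ≡ 183 (mod 3299)
183 ≡ 183 (mod 3299), so the signature is genuine.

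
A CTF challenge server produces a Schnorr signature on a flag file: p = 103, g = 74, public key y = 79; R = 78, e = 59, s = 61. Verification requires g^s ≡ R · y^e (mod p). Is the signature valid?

valid

g^s mod p:
Squares mod 103: 74^1≡74, 74^2≡17, 74^4≡83, 74^8≡91, 74^16≡41, 74^32≡33
61 = 32 + 16 + 8 + 4 + 1, so 74^61 ≡ 33·41·91·83·74 ≡ 101 (mod 103)
R · y^e mod p:
Squares mod 103: 79^1≡79, 79^2≡61, 79^4≡13, 79^8≡66, 79^16≡30, 79^32≡76
59 = 32 + 16 + 8 + 2 + 1, so 79^59 ≡ 76·30·66·61·79 ≡ 66 (mod 103)
78·66 = 5148 ≡ 101 (mod 103)
101 ≡ 101 (mod 103); signature holds.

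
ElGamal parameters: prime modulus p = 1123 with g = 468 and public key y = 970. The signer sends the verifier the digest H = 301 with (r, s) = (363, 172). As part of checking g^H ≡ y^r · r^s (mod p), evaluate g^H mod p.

308

468^2 = 219024 ≡ 39
468^4 ≡ 39^2 = 1521 ≡ 398
468^8 ≡ 398^2 = 158404 ≡ 61
468^16 ≡ 61^2 = 3721 ≡ 352
468^32 ≡ 352^2 = 123904 ≡ 374
468^64 ≡ 374^2 = 139876 ≡ 624
468^128 ≡ 624^2 = 389376 ≡ 818
468^256 ≡ 818^2 = 669124 ≡ 939
301 = 256 + 32 + 8 + 4 + 1, so 468^301 ≡ 939·374·61·398·468 ≡ 308 (mod 1123)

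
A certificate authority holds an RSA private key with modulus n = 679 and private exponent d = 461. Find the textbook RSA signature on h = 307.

h^2 ≡ 307^2 = 94249 ≡ 547
h^4 ≡ 547^2 = 299209 ≡ 449
h^8 ≡ 449^2 = 201601 ≡ 617
h^16 ≡ 617^2 = 380689 ≡ 449
h^32 ≡ 449^2 = 201601 ≡ 617
h^64 ≡ 617^2 = 380689 ≡ 449
h^128 ≡ 449^2 = 201601 ≡ 617
h^256 ≡ 617^2 = 380689 ≡ 449
461 = 256 + 128 + 64 + 8 + 4 + 1, so h^461 ≡ 449·617·449·617·449·307 ≡ 6 (mod 679)

6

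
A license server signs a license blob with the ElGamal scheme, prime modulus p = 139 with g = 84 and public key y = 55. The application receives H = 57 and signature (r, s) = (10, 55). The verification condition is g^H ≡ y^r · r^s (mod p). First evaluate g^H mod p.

84^2 = 7056 ≡ 106
84^4 ≡ 106^2 = 11236 ≡ 116
84^8 ≡ 116^2 = 13456 ≡ 112
84^16 ≡ 112^2 = 12544 ≡ 34
84^32 ≡ 34^2 = 1156 ≡ 44
57 = 32 + 16 + 8 + 1, so 84^57 ≡ 44·34·112·84 ≡ 62 (mod 139)

62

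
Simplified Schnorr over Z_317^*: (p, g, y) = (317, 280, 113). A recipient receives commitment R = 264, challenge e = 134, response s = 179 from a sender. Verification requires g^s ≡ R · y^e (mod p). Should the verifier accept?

accept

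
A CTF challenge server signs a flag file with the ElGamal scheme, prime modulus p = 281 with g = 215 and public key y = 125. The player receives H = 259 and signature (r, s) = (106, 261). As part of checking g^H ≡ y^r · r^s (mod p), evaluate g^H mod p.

215^259 mod 281 = 274

274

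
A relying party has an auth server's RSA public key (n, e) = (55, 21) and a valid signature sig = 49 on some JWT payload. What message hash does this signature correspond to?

sig^2 ≡ 49^2 = 2401 ≡ 36
sig^4 ≡ 36^2 = 1296 ≡ 31
sig^8 ≡ 31^2 = 961 ≡ 26
sig^16 ≡ 26^2 = 676 ≡ 16
21 = 16 + 4 + 1, so sig^21 ≡ 16·31·49 ≡ 49 (mod 55)

49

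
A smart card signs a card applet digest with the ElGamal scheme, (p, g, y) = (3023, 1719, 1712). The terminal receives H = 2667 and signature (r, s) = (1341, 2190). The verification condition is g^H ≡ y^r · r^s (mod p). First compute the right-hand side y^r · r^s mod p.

702

Squares mod 3023: 1712^1≡1712, 1712^2≡1657, 1712^4≡765, 1712^8≡1786, 1712^16≡531, 1712^32≡822, 1712^64≡1555, 1712^128≡2648, 1712^256≡1567, 1712^512≡813, 1712^1024≡1955
1341 = 1024 + 256 + 32 + 16 + 8 + 4 + 1, so 1712^1341 ≡ 1955·1567·822·531·1786·765·1712 ≡ 250 (mod 3023)
Squares mod 3023: 1341^1≡1341, 1341^2≡2619, 1341^4≡2997, 1341^8≡676, 1341^16≡503, 1341^32≡2100, 1341^64≡2466, 1341^128≡1903, 1341^256≡2878, 1341^512≡2887, 1341^1024≡358, 1341^2048≡1198
2190 = 2048 + 128 + 8 + 4 + 2, so 1341^2190 ≡ 1198·1903·676·2997·2619 ≡ 2131 (mod 3023)
y^r · r^s ≡ 250·2131 = 532750 ≡ 702 (mod 3023)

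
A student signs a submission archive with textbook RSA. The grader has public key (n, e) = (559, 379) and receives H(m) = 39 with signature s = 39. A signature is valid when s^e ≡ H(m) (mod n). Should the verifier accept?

s^2 ≡ 39^2 = 1521 ≡ 403
s^4 ≡ 403^2 = 162409 ≡ 299
s^8 ≡ 299^2 = 89401 ≡ 520
s^16 ≡ 520^2 = 270400 ≡ 403
s^32 ≡ 403^2 = 162409 ≡ 299
s^64 ≡ 299^2 = 89401 ≡ 520
s^128 ≡ 520^2 = 270400 ≡ 403
s^256 ≡ 403^2 = 162409 ≡ 299
379 = 256 + 64 + 32 + 16 + 8 + 2 + 1, so s^379 ≡ 299·520·299·403·520·403·39 ≡ 39 (mod 559)
39 = H(m), so the signature checks out.

accept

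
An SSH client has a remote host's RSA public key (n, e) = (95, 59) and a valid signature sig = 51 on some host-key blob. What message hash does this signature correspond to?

sig^59 mod 95 = 71

71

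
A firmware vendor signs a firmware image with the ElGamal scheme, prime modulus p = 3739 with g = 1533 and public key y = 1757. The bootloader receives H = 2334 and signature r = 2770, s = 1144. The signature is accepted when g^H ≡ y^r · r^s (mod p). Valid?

Left side g^H mod p:
1533^2 = 2350089 ≡ 1997
1533^4 ≡ 1997^2 = 3988009 ≡ 2235
1533^8 ≡ 2235^2 = 4995225 ≡ 3660
1533^16 ≡ 3660^2 = 13395600 ≡ 2502
1533^32 ≡ 2502^2 = 6260004 ≡ 918
1533^64 ≡ 918^2 = 842724 ≡ 1449
1533^128 ≡ 1449^2 = 2099601 ≡ 2022
1533^256 ≡ 2022^2 = 4088484 ≡ 1757
1533^512 ≡ 1757^2 = 3087049 ≡ 2374
1533^1024 ≡ 2374^2 = 5635876 ≡ 1203
1533^2048 ≡ 1203^2 = 1447209 ≡ 216
2334 = 2048 + 256 + 16 + 8 + 4 + 2, so 1533^2334 ≡ 216·1757·2502·3660·2235·1997 ≡ 773 (mod 3739)
Right side y^r · r^s mod p:
1757^2 = 3087049 ≡ 2374
1757^4 ≡ 2374^2 = 5635876 ≡ 1203
1757^8 ≡ 1203^2 = 1447209 ≡ 216
1757^16 ≡ 216^2 = 46656 ≡ 1788
1757^32 ≡ 1788^2 = 3196944 ≡ 99
1757^64 ≡ 99^2 = 9801 ≡ 2323
1757^128 ≡ 2323^2 = 5396329 ≡ 952
1757^256 ≡ 952^2 = 906304 ≡ 1466
1757^512 ≡ 1466^2 = 2149156 ≡ 2970
1757^1024 ≡ 2970^2 = 8820900 ≡ 599
1757^2048 ≡ 599^2 = 358801 ≡ 3596
2770 = 2048 + 512 + 128 + 64 + 16 + 2, so 1757^2770 ≡ 3596·2970·952·2323·1788·2374 ≡ 2003 (mod 3739)
2770^2 = 7672900 ≡ 472
2770^4 ≡ 472^2 = 222784 ≡ 2183
2770^8 ≡ 2183^2 = 4765489 ≡ 2003
2770^16 ≡ 2003^2 = 4012009 ≡ 62
2770^32 ≡ 62^2 = 3844 ≡ 105
2770^64 ≡ 105^2 = 11025 ≡ 3547
2770^128 ≡ 3547^2 = 12581209 ≡ 3213
2770^256 ≡ 3213^2 = 10323369 ≡ 3729
2770^512 ≡ 3729^2 = 13905441 ≡ 100
2770^1024 ≡ 100^2 = 10000 ≡ 2522
1144 = 1024 + 64 + 32 + 16 + 8, so 2770^1144 ≡ 2522·3547·105·62·2003 ≡ 790 (mod 3739)
2003·790 = 1582370 ≡ 773 (mod 3739)
773 ≡ 773 (mod 3739), so the signature is genuine.

yes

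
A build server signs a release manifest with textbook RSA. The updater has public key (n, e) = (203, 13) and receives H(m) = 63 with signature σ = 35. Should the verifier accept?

accept

σ^13 mod 203 = 63
Since 63 equals the digest 63, verification succeeds.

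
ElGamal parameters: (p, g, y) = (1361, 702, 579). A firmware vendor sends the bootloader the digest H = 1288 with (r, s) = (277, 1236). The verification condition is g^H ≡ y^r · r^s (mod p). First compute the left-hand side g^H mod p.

920

702^2 = 492804 ≡ 122
702^4 ≡ 122^2 = 14884 ≡ 1274
702^8 ≡ 1274^2 = 1623076 ≡ 764
702^16 ≡ 764^2 = 583696 ≡ 1188
702^32 ≡ 1188^2 = 1411344 ≡ 1348
702^64 ≡ 1348^2 = 1817104 ≡ 169
702^128 ≡ 169^2 = 28561 ≡ 1341
702^256 ≡ 1341^2 = 1798281 ≡ 400
702^512 ≡ 400^2 = 160000 ≡ 763
702^1024 ≡ 763^2 = 582169 ≡ 1022
1288 = 1024 + 256 + 8, so 702^1288 ≡ 1022·400·764 ≡ 920 (mod 1361)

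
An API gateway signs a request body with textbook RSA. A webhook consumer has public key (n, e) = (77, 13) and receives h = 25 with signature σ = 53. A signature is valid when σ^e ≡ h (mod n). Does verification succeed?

Squares mod 77: σ^1≡53, σ^2≡37, σ^4≡60, σ^8≡58
13 = 8 + 4 + 1, so σ^13 ≡ 58·60·53 ≡ 25 (mod 77)
Since 25 equals the digest 25, verification succeeds.

passes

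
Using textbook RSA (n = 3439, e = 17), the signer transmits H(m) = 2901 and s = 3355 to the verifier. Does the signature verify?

does not verify

s^2 ≡ 3355^2 = 11256025 ≡ 178
s^4 ≡ 178^2 = 31684 ≡ 733
s^8 ≡ 733^2 = 537289 ≡ 805
s^16 ≡ 805^2 = 648025 ≡ 1493
17 = 16 + 1, so s^17 ≡ 1493·3355 ≡ 1831 (mod 3439)
1831 ≠ 2901, so verification fails.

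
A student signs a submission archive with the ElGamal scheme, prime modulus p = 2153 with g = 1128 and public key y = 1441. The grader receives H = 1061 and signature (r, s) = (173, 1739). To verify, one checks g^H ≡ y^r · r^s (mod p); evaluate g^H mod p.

1400

1128^2 = 1272384 ≡ 2114
1128^4 ≡ 2114^2 = 4468996 ≡ 1521
1128^8 ≡ 1521^2 = 2313441 ≡ 1119
1128^16 ≡ 1119^2 = 1252161 ≡ 1268
1128^32 ≡ 1268^2 = 1607824 ≡ 1686
1128^64 ≡ 1686^2 = 2842596 ≡ 636
1128^128 ≡ 636^2 = 404496 ≡ 1885
1128^256 ≡ 1885^2 = 3553225 ≡ 775
1128^512 ≡ 775^2 = 600625 ≡ 2091
1128^1024 ≡ 2091^2 = 4372281 ≡ 1691
1061 = 1024 + 32 + 4 + 1, so 1128^1061 ≡ 1691·1686·1521·1128 ≡ 1400 (mod 2153)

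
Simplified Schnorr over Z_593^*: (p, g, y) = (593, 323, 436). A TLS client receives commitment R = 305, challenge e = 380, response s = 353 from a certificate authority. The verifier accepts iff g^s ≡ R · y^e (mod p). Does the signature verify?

g^s mod p:
323^2 = 104329 ≡ 554
323^4 ≡ 554^2 = 306916 ≡ 335
323^8 ≡ 335^2 = 112225 ≡ 148
323^16 ≡ 148^2 = 21904 ≡ 556
323^32 ≡ 556^2 = 309136 ≡ 183
323^64 ≡ 183^2 = 33489 ≡ 281
323^128 ≡ 281^2 = 78961 ≡ 92
323^256 ≡ 92^2 = 8464 ≡ 162
353 = 256 + 64 + 32 + 1, so 323^353 ≡ 162·281·183·323 ≡ 457 (mod 593)
R · y^e mod p:
436^2 = 190096 ≡ 336
436^4 ≡ 336^2 = 112896 ≡ 226
436^8 ≡ 226^2 = 51076 ≡ 78
436^16 ≡ 78^2 = 6084 ≡ 154
436^32 ≡ 154^2 = 23716 ≡ 589
436^64 ≡ 589^2 = 346921 ≡ 16
436^128 ≡ 16^2 = 256
436^256 ≡ 256^2 = 65536 ≡ 306
380 = 256 + 64 + 32 + 16 + 8 + 4, so 436^380 ≡ 306·16·589·154·78·226 ≡ 37 (mod 593)
305·37 = 11285 ≡ 18 (mod 593)
457 ≠ 18; the check fails.

does not verify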